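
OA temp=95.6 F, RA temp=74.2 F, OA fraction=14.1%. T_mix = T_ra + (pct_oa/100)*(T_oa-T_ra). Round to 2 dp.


T_mix = 74.2 + (14.1/100)*(95.6-74.2) = 77.22 F

77.22 F


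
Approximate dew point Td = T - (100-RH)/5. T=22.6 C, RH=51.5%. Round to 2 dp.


Td = 22.6 - (100-51.5)/5 = 12.90 C

12.90 C


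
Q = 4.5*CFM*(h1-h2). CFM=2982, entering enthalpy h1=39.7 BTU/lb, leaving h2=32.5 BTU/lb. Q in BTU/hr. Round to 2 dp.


Q = 4.5 * 2982 * (39.7 - 32.5) = 96616.80 BTU/hr

96616.80 BTU/hr


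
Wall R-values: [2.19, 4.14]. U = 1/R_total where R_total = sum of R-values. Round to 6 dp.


R_total = 2.19 + 4.14 = 6.33
U = 1/6.33 = 0.157978

0.157978


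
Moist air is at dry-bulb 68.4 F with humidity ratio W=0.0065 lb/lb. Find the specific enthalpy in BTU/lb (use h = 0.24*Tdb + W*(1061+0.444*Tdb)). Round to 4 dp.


h = 0.24*68.4 + 0.0065*(1061+0.444*68.4) = 23.5099 BTU/lb

23.5099 BTU/lb


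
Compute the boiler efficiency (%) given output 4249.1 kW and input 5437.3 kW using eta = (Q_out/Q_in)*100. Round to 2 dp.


eta = (4249.1/5437.3)*100 = 78.15 %

78.15 %


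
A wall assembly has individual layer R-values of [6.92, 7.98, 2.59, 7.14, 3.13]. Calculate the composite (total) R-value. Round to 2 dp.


R_total = 6.92 + 7.98 + 2.59 + 7.14 + 3.13 = 27.76

27.76


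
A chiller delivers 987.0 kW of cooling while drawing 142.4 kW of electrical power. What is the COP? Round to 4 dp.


COP = 987.0 / 142.4 = 6.9312

6.9312


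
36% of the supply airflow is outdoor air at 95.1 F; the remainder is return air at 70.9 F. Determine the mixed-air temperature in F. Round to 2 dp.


T_mix = 0.36*95.1 + 0.64*70.9 = 79.61 F

79.61 F


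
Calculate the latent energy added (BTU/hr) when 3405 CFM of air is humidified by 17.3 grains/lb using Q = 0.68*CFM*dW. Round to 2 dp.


Q = 0.68 * 3405 * 17.3 = 40056.42 BTU/hr

40056.42 BTU/hr


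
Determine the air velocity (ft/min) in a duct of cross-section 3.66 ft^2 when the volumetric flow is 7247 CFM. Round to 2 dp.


V = 7247 / 3.66 = 1980.05 ft/min

1980.05 ft/min


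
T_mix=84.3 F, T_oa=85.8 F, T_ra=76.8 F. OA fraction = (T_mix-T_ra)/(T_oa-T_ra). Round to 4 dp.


frac = (84.3 - 76.8) / (85.8 - 76.8) = 0.8333

0.8333


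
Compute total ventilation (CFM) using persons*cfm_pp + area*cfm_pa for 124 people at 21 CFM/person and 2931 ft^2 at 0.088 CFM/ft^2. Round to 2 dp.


Total = 124*21 + 2931*0.088 = 2861.93 CFM

2861.93 CFM


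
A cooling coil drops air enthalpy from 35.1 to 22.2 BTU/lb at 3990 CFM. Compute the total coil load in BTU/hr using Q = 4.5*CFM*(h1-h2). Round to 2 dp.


Q = 4.5 * 3990 * (35.1 - 22.2) = 231619.50 BTU/hr

231619.50 BTU/hr


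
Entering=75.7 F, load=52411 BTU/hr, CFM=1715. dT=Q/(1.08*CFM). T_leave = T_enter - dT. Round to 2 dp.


dT = 52411/(1.08*1715) = 28.2966
T_leave = 75.7 - 28.2966 = 47.40 F

47.40 F


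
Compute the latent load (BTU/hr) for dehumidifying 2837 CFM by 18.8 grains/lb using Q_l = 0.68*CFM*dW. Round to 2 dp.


Q = 0.68 * 2837 * 18.8 = 36268.21 BTU/hr

36268.21 BTU/hr


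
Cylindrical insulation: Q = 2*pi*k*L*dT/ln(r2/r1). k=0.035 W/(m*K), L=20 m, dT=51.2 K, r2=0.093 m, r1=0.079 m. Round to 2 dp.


Q = 2*pi*0.035*20*51.2/ln(0.093/0.079) = 1380.25 W

1380.25 W


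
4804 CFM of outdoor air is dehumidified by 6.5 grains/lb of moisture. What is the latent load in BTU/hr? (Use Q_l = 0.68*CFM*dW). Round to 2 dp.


Q = 0.68 * 4804 * 6.5 = 21233.68 BTU/hr

21233.68 BTU/hr


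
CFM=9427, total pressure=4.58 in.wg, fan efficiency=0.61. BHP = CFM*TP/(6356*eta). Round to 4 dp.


BHP = 9427 * 4.58 / (6356 * 0.61) = 11.1359 hp

11.1359 hp


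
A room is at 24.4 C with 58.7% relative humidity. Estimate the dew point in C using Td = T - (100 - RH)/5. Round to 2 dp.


Td = 24.4 - (100-58.7)/5 = 16.14 C

16.14 C


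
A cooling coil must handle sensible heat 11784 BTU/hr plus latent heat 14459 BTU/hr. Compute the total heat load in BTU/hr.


Qt = 11784 + 14459 = 26243 BTU/hr

26243 BTU/hr


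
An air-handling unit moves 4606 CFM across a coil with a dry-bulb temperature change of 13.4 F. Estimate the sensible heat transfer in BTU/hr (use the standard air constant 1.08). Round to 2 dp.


Q = 1.08 * 4606 * 13.4 = 66658.03 BTU/hr

66658.03 BTU/hr


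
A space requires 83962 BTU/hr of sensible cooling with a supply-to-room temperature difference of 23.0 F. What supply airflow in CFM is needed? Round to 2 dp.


CFM = 83962 / (1.08 * 23.0) = 3380.11

3380.11 CFM


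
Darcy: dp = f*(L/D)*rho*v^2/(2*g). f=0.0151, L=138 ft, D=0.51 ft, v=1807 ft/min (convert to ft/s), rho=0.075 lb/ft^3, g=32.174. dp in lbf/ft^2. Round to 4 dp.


v_fps = 1807/60 = 30.1167 ft/s
dp = 0.0151*(138/0.51)*0.075*30.1167^2/(2*32.174) = 4.3194 lbf/ft^2

4.3194 lbf/ft^2


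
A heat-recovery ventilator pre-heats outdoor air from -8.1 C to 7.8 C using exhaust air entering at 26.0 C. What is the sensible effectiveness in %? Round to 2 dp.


eff = (7.8-(-8.1))/(26.0-(-8.1))*100 = 46.63 %

46.63 %


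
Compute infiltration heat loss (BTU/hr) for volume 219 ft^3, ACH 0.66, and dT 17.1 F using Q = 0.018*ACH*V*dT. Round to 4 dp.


Q = 0.018 * 0.66 * 219 * 17.1 = 44.4894 BTU/hr

44.4894 BTU/hr


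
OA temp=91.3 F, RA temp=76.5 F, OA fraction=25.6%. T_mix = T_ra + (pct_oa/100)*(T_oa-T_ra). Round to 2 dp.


T_mix = 76.5 + (25.6/100)*(91.3-76.5) = 80.29 F

80.29 F


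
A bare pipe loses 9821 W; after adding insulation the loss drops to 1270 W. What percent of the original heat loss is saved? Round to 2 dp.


Savings = ((9821-1270)/9821)*100 = 87.07 %

87.07 %


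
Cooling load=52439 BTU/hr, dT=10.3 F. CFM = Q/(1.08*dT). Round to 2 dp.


CFM = 52439 / (1.08 * 10.3) = 4714.04

4714.04 CFM


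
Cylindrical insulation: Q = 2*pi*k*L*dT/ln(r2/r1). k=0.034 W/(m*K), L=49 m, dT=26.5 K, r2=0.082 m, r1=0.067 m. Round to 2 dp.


Q = 2*pi*0.034*49*26.5/ln(0.082/0.067) = 1373.07 W

1373.07 W


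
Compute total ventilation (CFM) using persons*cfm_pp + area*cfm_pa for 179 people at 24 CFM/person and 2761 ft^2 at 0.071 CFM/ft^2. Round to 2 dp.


Total = 179*24 + 2761*0.071 = 4492.03 CFM

4492.03 CFM


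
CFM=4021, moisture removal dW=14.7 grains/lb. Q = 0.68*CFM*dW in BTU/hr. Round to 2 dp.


Q = 0.68 * 4021 * 14.7 = 40193.92 BTU/hr

40193.92 BTU/hr


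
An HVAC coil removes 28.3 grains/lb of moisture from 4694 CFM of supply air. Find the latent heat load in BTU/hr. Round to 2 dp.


Q = 0.68 * 4694 * 28.3 = 90331.34 BTU/hr

90331.34 BTU/hr


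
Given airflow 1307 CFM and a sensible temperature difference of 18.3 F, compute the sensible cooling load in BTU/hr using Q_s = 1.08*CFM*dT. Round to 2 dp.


Q = 1.08 * 1307 * 18.3 = 25831.55 BTU/hr

25831.55 BTU/hr


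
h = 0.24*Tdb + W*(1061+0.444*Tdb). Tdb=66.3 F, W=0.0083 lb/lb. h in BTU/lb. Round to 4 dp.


h = 0.24*66.3 + 0.0083*(1061+0.444*66.3) = 24.9626 BTU/lb

24.9626 BTU/lb


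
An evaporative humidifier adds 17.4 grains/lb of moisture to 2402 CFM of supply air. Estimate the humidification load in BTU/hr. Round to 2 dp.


Q = 0.68 * 2402 * 17.4 = 28420.46 BTU/hr

28420.46 BTU/hr


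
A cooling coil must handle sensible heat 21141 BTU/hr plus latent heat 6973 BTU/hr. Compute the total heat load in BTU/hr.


Qt = 21141 + 6973 = 28114 BTU/hr

28114 BTU/hr


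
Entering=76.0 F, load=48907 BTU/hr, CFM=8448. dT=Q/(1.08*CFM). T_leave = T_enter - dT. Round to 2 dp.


dT = 48907/(1.08*8448) = 5.3604
T_leave = 76.0 - 5.3604 = 70.64 F

70.64 F


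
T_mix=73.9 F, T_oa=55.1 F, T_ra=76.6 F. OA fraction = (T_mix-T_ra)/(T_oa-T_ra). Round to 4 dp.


frac = (73.9 - 76.6) / (55.1 - 76.6) = 0.1256

0.1256


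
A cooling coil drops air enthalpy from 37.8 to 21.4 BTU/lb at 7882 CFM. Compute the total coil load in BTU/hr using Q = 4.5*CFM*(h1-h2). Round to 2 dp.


Q = 4.5 * 7882 * (37.8 - 21.4) = 581691.60 BTU/hr

581691.60 BTU/hr


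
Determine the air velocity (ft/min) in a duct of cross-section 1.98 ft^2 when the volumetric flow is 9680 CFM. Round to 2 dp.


V = 9680 / 1.98 = 4888.89 ft/min

4888.89 ft/min


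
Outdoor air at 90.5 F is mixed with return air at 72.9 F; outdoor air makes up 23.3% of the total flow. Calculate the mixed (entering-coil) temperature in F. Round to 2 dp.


T_mix = 72.9 + (23.3/100)*(90.5-72.9) = 77.00 F

77.00 F


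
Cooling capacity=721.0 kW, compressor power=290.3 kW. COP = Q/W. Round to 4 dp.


COP = 721.0 / 290.3 = 2.4836

2.4836


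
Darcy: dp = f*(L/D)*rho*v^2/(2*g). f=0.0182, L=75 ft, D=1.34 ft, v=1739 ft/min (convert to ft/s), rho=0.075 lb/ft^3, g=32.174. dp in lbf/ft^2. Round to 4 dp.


v_fps = 1739/60 = 28.9833 ft/s
dp = 0.0182*(75/1.34)*0.075*28.9833^2/(2*32.174) = 0.9974 lbf/ft^2

0.9974 lbf/ft^2


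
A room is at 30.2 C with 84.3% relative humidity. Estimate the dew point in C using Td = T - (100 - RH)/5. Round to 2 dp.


Td = 30.2 - (100-84.3)/5 = 27.06 C

27.06 C


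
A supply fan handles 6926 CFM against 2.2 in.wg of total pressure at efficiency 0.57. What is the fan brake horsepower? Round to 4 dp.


BHP = 6926 * 2.2 / (6356 * 0.57) = 4.2058 hp

4.2058 hp


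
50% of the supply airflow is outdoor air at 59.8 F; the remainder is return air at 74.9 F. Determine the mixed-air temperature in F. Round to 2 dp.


T_mix = 0.5*59.8 + 0.5*74.9 = 67.35 F

67.35 F


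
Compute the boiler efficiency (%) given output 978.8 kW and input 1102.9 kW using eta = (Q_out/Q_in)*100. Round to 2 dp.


eta = (978.8/1102.9)*100 = 88.75 %

88.75 %


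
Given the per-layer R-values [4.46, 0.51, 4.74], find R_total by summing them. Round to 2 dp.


R_total = 4.46 + 0.51 + 4.74 = 9.71

9.71


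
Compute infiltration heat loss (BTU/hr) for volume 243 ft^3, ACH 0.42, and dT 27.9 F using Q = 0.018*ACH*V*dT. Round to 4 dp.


Q = 0.018 * 0.42 * 243 * 27.9 = 51.2545 BTU/hr

51.2545 BTU/hr


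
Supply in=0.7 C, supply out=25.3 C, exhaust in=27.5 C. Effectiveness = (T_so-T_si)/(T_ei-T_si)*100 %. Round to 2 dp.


eff = (25.3-0.7)/(27.5-0.7)*100 = 91.79 %

91.79 %


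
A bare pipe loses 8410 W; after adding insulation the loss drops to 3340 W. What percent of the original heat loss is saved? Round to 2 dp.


Savings = ((8410-3340)/8410)*100 = 60.29 %

60.29 %


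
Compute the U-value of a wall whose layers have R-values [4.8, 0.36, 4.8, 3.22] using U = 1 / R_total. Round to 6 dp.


R_total = 4.8 + 0.36 + 4.8 + 3.22 = 13.18
U = 1/13.18 = 0.075873

0.075873


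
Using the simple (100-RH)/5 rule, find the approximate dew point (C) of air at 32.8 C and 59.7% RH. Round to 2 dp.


Td = 32.8 - (100-59.7)/5 = 24.74 C

24.74 C


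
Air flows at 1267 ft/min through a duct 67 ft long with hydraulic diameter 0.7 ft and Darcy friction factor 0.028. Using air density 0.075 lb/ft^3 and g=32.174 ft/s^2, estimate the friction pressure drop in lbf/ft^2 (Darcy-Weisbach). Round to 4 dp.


v_fps = 1267/60 = 21.1167 ft/s
dp = 0.028*(67/0.7)*0.075*21.1167^2/(2*32.174) = 1.3929 lbf/ft^2

1.3929 lbf/ft^2


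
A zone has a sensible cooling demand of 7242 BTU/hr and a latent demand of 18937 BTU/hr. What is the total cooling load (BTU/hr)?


Qt = 7242 + 18937 = 26179 BTU/hr

26179 BTU/hr


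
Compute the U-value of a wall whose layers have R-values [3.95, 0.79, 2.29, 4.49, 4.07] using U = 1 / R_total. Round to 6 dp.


R_total = 3.95 + 0.79 + 2.29 + 4.49 + 4.07 = 15.59
U = 1/15.59 = 0.064144

0.064144


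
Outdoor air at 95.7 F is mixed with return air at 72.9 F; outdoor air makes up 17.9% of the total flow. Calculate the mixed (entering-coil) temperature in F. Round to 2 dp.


T_mix = 72.9 + (17.9/100)*(95.7-72.9) = 76.98 F

76.98 F


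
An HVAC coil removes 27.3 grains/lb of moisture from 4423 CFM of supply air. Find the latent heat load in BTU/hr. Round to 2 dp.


Q = 0.68 * 4423 * 27.3 = 82108.57 BTU/hr

82108.57 BTU/hr


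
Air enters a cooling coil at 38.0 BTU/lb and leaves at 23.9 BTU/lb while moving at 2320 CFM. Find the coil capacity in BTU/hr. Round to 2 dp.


Q = 4.5 * 2320 * (38.0 - 23.9) = 147204.00 BTU/hr

147204.00 BTU/hr


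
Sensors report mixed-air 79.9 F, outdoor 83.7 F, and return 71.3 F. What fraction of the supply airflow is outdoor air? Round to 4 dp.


frac = (79.9 - 71.3) / (83.7 - 71.3) = 0.6935

0.6935


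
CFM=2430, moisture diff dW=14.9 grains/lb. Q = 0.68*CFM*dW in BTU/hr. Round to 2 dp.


Q = 0.68 * 2430 * 14.9 = 24620.76 BTU/hr

24620.76 BTU/hr


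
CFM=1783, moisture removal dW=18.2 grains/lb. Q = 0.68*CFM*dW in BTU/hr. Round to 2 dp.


Q = 0.68 * 1783 * 18.2 = 22066.41 BTU/hr

22066.41 BTU/hr


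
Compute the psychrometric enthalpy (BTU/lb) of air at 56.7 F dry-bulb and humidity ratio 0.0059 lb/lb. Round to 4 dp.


h = 0.24*56.7 + 0.0059*(1061+0.444*56.7) = 20.0164 BTU/lb

20.0164 BTU/lb


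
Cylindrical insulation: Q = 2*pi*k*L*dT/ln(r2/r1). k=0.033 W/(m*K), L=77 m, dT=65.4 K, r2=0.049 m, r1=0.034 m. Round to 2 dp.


Q = 2*pi*0.033*77*65.4/ln(0.049/0.034) = 2857.08 W

2857.08 W


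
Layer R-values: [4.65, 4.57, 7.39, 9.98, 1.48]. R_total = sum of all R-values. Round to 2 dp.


R_total = 4.65 + 4.57 + 7.39 + 9.98 + 1.48 = 28.07

28.07


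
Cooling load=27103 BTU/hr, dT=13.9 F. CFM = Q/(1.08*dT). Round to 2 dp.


CFM = 27103 / (1.08 * 13.9) = 1805.42

1805.42 CFM


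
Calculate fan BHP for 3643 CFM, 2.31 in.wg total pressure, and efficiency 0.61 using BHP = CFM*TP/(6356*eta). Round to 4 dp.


BHP = 3643 * 2.31 / (6356 * 0.61) = 2.1705 hp

2.1705 hp


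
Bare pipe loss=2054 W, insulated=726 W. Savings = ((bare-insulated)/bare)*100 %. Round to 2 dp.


Savings = ((2054-726)/2054)*100 = 64.65 %

64.65 %


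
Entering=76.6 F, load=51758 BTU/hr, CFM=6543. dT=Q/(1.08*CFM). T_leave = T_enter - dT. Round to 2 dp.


dT = 51758/(1.08*6543) = 7.3245
T_leave = 76.6 - 7.3245 = 69.28 F

69.28 F


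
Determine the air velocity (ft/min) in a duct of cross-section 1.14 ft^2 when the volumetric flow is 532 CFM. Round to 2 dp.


V = 532 / 1.14 = 466.67 ft/min

466.67 ft/min


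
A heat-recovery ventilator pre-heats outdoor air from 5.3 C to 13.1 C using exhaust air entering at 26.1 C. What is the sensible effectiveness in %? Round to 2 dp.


eff = (13.1-5.3)/(26.1-5.3)*100 = 37.50 %

37.50 %


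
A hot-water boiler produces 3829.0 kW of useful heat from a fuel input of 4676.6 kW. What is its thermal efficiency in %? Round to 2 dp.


eta = (3829.0/4676.6)*100 = 81.88 %

81.88 %


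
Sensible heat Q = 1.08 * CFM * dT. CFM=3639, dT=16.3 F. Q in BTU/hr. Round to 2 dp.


Q = 1.08 * 3639 * 16.3 = 64060.96 BTU/hr

64060.96 BTU/hr


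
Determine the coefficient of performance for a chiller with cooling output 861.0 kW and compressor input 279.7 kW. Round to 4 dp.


COP = 861.0 / 279.7 = 3.0783

3.0783


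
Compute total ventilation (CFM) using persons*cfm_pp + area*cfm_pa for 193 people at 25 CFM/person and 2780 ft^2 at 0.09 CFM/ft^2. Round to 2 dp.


Total = 193*25 + 2780*0.09 = 5075.20 CFM

5075.20 CFM


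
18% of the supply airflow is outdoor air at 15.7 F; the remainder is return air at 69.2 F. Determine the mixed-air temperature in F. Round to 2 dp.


T_mix = 0.18*15.7 + 0.82*69.2 = 59.57 F

59.57 F


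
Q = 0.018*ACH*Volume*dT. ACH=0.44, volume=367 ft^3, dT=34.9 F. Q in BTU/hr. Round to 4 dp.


Q = 0.018 * 0.44 * 367 * 34.9 = 101.4417 BTU/hr

101.4417 BTU/hr


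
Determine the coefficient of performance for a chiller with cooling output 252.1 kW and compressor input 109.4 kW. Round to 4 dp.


COP = 252.1 / 109.4 = 2.3044

2.3044


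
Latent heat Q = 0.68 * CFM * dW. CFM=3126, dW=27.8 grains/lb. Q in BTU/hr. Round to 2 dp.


Q = 0.68 * 3126 * 27.8 = 59093.90 BTU/hr

59093.90 BTU/hr


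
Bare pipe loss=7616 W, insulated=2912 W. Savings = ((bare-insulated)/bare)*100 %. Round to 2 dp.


Savings = ((7616-2912)/7616)*100 = 61.76 %

61.76 %


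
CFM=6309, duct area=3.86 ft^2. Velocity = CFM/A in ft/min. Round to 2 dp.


V = 6309 / 3.86 = 1634.46 ft/min

1634.46 ft/min


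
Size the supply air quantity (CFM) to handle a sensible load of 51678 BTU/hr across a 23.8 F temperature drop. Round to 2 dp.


CFM = 51678 / (1.08 * 23.8) = 2010.50

2010.50 CFM


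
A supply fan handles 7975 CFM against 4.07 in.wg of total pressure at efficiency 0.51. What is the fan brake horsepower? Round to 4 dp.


BHP = 7975 * 4.07 / (6356 * 0.51) = 10.0132 hp

10.0132 hp


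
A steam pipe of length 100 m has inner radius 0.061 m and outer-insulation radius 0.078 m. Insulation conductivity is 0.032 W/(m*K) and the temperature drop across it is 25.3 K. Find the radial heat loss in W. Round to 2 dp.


Q = 2*pi*0.032*100*25.3/ln(0.078/0.061) = 2069.22 W

2069.22 W


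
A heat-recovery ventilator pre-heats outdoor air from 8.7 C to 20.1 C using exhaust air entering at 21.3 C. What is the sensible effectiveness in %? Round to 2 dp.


eff = (20.1-8.7)/(21.3-8.7)*100 = 90.48 %

90.48 %


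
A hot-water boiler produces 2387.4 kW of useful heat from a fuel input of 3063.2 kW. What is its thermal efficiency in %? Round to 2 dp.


eta = (2387.4/3063.2)*100 = 77.94 %

77.94 %


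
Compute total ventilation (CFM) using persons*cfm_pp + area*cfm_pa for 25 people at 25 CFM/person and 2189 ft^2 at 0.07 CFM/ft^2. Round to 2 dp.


Total = 25*25 + 2189*0.07 = 778.23 CFM

778.23 CFM


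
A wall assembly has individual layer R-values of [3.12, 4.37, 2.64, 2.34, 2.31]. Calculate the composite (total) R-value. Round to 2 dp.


R_total = 3.12 + 4.37 + 2.64 + 2.34 + 2.31 = 14.78

14.78


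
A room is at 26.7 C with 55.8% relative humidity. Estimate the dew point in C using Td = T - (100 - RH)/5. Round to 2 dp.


Td = 26.7 - (100-55.8)/5 = 17.86 C

17.86 C


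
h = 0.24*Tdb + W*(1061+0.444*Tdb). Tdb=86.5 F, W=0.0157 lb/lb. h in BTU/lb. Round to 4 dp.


h = 0.24*86.5 + 0.0157*(1061+0.444*86.5) = 38.0207 BTU/lb

38.0207 BTU/lb


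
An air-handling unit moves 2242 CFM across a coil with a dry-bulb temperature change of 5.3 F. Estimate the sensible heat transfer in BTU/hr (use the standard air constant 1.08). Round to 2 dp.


Q = 1.08 * 2242 * 5.3 = 12833.21 BTU/hr

12833.21 BTU/hr


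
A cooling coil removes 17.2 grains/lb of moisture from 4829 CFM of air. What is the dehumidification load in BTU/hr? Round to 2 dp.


Q = 0.68 * 4829 * 17.2 = 56479.98 BTU/hr

56479.98 BTU/hr


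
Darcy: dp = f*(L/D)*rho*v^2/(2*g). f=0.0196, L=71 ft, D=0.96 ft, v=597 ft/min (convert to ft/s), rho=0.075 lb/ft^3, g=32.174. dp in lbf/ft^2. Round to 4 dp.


v_fps = 597/60 = 9.95 ft/s
dp = 0.0196*(71/0.96)*0.075*9.95^2/(2*32.174) = 0.1673 lbf/ft^2

0.1673 lbf/ft^2


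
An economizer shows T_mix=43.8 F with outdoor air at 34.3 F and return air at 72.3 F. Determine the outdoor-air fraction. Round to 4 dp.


frac = (43.8 - 72.3) / (34.3 - 72.3) = 0.7500

0.7500


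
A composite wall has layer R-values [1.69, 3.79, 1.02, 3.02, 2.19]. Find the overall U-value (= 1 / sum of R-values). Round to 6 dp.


R_total = 1.69 + 3.79 + 1.02 + 3.02 + 2.19 = 11.71
U = 1/11.71 = 0.085397

0.085397


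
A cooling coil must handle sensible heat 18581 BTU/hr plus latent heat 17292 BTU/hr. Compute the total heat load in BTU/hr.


Qt = 18581 + 17292 = 35873 BTU/hr

35873 BTU/hr


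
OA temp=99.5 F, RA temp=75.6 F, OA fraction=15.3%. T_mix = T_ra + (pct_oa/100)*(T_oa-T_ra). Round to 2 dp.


T_mix = 75.6 + (15.3/100)*(99.5-75.6) = 79.26 F

79.26 F


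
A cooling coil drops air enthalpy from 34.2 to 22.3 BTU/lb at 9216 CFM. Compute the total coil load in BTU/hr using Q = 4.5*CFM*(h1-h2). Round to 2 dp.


Q = 4.5 * 9216 * (34.2 - 22.3) = 493516.80 BTU/hr

493516.80 BTU/hr


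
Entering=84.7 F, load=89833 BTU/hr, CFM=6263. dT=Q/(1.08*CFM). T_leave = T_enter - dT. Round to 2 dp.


dT = 89833/(1.08*6263) = 13.2810
T_leave = 84.7 - 13.2810 = 71.42 F

71.42 F


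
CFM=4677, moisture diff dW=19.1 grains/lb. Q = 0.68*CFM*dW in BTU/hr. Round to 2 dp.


Q = 0.68 * 4677 * 19.1 = 60744.88 BTU/hr

60744.88 BTU/hr


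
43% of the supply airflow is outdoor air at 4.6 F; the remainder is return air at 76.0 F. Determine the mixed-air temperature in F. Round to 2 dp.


T_mix = 0.43*4.6 + 0.57*76.0 = 45.30 F

45.30 F


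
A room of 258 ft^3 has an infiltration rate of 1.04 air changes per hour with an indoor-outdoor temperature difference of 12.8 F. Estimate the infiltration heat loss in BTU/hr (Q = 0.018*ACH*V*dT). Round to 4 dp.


Q = 0.018 * 1.04 * 258 * 12.8 = 61.8209 BTU/hr

61.8209 BTU/hr


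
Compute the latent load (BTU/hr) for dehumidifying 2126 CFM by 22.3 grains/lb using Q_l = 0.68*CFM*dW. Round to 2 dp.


Q = 0.68 * 2126 * 22.3 = 32238.66 BTU/hr

32238.66 BTU/hr


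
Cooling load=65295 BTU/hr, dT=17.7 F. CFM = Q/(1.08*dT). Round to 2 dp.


CFM = 65295 / (1.08 * 17.7) = 3415.73

3415.73 CFM


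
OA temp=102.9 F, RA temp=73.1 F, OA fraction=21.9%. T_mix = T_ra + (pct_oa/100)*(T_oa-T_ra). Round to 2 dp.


T_mix = 73.1 + (21.9/100)*(102.9-73.1) = 79.63 F

79.63 F


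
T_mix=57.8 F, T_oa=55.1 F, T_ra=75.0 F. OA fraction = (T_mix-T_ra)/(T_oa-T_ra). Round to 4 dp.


frac = (57.8 - 75.0) / (55.1 - 75.0) = 0.8643

0.8643


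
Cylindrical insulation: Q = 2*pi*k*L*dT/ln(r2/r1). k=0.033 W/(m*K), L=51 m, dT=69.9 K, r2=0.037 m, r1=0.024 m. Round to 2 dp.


Q = 2*pi*0.033*51*69.9/ln(0.037/0.024) = 1707.61 W

1707.61 W


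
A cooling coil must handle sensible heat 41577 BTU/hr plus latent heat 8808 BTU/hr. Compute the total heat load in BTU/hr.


Qt = 41577 + 8808 = 50385 BTU/hr

50385 BTU/hr


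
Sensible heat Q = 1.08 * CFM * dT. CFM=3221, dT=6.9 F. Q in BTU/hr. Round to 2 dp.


Q = 1.08 * 3221 * 6.9 = 24002.89 BTU/hr

24002.89 BTU/hr


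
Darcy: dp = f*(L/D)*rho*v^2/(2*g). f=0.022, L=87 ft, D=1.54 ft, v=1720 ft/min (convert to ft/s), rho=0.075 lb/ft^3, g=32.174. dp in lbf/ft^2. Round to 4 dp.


v_fps = 1720/60 = 28.6667 ft/s
dp = 0.022*(87/1.54)*0.075*28.6667^2/(2*32.174) = 1.1904 lbf/ft^2

1.1904 lbf/ft^2


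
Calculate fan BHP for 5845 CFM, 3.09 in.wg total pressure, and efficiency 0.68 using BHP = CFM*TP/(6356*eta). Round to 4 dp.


BHP = 5845 * 3.09 / (6356 * 0.68) = 4.1788 hp

4.1788 hp


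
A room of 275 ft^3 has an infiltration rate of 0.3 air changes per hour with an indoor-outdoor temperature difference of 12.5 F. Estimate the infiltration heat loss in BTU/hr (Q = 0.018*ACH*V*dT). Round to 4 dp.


Q = 0.018 * 0.3 * 275 * 12.5 = 18.5625 BTU/hr

18.5625 BTU/hr


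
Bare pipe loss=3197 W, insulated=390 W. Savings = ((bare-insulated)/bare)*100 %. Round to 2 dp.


Savings = ((3197-390)/3197)*100 = 87.80 %

87.80 %


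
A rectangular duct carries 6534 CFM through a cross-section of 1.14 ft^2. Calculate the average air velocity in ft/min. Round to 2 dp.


V = 6534 / 1.14 = 5731.58 ft/min

5731.58 ft/min


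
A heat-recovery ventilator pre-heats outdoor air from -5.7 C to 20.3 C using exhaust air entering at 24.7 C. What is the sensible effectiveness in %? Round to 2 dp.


eff = (20.3-(-5.7))/(24.7-(-5.7))*100 = 85.53 %

85.53 %


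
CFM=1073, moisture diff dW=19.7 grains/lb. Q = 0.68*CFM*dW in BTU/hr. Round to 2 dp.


Q = 0.68 * 1073 * 19.7 = 14373.91 BTU/hr

14373.91 BTU/hr


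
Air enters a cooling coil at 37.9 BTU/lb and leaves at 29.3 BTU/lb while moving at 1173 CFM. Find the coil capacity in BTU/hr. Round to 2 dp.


Q = 4.5 * 1173 * (37.9 - 29.3) = 45395.10 BTU/hr

45395.10 BTU/hr


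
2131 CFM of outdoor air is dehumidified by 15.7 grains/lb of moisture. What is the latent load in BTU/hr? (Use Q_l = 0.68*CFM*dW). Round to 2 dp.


Q = 0.68 * 2131 * 15.7 = 22750.56 BTU/hr

22750.56 BTU/hr


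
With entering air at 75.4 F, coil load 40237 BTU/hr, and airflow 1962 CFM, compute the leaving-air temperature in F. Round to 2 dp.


dT = 40237/(1.08*1962) = 18.9890
T_leave = 75.4 - 18.9890 = 56.41 F

56.41 F


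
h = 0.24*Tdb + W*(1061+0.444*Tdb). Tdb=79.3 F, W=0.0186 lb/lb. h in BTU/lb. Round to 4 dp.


h = 0.24*79.3 + 0.0186*(1061+0.444*79.3) = 39.4215 BTU/lb

39.4215 BTU/lb


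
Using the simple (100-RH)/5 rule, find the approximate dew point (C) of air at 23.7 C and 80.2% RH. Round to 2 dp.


Td = 23.7 - (100-80.2)/5 = 19.74 C

19.74 C


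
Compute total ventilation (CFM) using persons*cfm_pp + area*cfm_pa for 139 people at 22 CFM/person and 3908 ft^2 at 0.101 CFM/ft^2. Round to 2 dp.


Total = 139*22 + 3908*0.101 = 3452.71 CFM

3452.71 CFM


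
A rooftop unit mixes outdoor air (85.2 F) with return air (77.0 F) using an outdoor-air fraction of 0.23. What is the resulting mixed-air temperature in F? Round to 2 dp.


T_mix = 0.23*85.2 + 0.77*77.0 = 78.89 F

78.89 F


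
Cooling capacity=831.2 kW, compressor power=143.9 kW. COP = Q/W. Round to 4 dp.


COP = 831.2 / 143.9 = 5.7762

5.7762


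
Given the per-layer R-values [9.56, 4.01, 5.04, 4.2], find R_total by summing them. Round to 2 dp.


R_total = 9.56 + 4.01 + 5.04 + 4.2 = 22.81

22.81


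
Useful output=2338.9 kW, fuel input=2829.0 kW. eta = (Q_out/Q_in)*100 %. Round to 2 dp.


eta = (2338.9/2829.0)*100 = 82.68 %

82.68 %


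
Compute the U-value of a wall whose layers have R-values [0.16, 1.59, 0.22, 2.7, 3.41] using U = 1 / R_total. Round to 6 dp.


R_total = 0.16 + 1.59 + 0.22 + 2.7 + 3.41 = 8.08
U = 1/8.08 = 0.123762

0.123762


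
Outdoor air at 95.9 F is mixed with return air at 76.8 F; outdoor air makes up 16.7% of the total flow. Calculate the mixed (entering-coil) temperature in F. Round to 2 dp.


T_mix = 76.8 + (16.7/100)*(95.9-76.8) = 79.99 F

79.99 F


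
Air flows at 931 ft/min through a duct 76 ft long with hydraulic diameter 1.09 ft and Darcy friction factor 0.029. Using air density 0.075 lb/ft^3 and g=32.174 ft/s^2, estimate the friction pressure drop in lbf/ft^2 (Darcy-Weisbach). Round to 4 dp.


v_fps = 931/60 = 15.5167 ft/s
dp = 0.029*(76/1.09)*0.075*15.5167^2/(2*32.174) = 0.5674 lbf/ft^2

0.5674 lbf/ft^2


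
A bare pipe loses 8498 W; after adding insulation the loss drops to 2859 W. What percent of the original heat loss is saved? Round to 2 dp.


Savings = ((8498-2859)/8498)*100 = 66.36 %

66.36 %


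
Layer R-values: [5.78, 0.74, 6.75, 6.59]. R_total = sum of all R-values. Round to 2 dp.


R_total = 5.78 + 0.74 + 6.75 + 6.59 = 19.86

19.86


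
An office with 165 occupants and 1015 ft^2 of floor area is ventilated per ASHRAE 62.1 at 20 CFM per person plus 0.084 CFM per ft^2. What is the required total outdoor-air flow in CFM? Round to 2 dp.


Total = 165*20 + 1015*0.084 = 3385.26 CFM

3385.26 CFM


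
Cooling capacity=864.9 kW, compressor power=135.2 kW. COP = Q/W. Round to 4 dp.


COP = 864.9 / 135.2 = 6.3972

6.3972


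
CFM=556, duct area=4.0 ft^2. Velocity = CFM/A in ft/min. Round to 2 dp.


V = 556 / 4.0 = 139.00 ft/min

139.00 ft/min


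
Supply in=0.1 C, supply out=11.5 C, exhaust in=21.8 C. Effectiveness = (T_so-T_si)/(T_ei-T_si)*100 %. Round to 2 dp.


eff = (11.5-0.1)/(21.8-0.1)*100 = 52.53 %

52.53 %


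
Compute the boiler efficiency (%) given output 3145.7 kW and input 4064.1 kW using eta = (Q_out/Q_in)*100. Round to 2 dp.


eta = (3145.7/4064.1)*100 = 77.40 %

77.40 %


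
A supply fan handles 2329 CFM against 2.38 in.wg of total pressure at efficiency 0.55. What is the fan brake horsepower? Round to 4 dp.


BHP = 2329 * 2.38 / (6356 * 0.55) = 1.5856 hp

1.5856 hp


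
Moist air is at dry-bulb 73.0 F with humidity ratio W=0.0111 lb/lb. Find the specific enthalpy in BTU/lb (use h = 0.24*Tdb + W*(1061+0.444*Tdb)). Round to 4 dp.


h = 0.24*73.0 + 0.0111*(1061+0.444*73.0) = 29.6569 BTU/lb

29.6569 BTU/lb


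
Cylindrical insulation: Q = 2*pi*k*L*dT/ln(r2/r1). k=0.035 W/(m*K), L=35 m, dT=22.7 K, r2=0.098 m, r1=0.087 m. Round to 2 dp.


Q = 2*pi*0.035*35*22.7/ln(0.098/0.087) = 1467.50 W

1467.50 W


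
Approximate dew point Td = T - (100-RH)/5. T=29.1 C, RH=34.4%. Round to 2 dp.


Td = 29.1 - (100-34.4)/5 = 15.98 C

15.98 C


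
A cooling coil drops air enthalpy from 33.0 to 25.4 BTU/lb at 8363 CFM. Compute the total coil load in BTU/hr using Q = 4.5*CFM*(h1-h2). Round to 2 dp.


Q = 4.5 * 8363 * (33.0 - 25.4) = 286014.60 BTU/hr

286014.60 BTU/hr


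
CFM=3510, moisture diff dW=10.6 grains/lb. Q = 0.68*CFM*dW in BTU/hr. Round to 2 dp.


Q = 0.68 * 3510 * 10.6 = 25300.08 BTU/hr

25300.08 BTU/hr


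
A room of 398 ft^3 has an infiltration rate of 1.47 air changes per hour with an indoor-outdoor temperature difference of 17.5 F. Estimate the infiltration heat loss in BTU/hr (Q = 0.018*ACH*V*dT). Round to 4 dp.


Q = 0.018 * 1.47 * 398 * 17.5 = 184.2939 BTU/hr

184.2939 BTU/hr


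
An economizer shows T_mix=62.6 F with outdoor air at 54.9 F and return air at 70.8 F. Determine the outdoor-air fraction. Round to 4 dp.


frac = (62.6 - 70.8) / (54.9 - 70.8) = 0.5157

0.5157


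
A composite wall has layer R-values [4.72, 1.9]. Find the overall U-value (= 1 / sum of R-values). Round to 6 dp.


R_total = 4.72 + 1.9 = 6.62
U = 1/6.62 = 0.151057

0.151057


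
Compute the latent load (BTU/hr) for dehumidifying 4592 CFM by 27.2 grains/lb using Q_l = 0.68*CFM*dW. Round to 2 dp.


Q = 0.68 * 4592 * 27.2 = 84933.63 BTU/hr

84933.63 BTU/hr


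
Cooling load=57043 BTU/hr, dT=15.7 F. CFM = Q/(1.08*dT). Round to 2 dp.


CFM = 57043 / (1.08 * 15.7) = 3364.18

3364.18 CFM


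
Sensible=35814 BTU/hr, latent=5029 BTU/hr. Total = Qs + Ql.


Qt = 35814 + 5029 = 40843 BTU/hr

40843 BTU/hr


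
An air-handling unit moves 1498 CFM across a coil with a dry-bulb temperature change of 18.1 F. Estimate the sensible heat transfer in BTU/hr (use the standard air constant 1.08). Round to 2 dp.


Q = 1.08 * 1498 * 18.1 = 29282.90 BTU/hr

29282.90 BTU/hr


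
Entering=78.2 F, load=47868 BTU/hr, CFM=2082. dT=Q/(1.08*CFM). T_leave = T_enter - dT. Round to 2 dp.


dT = 47868/(1.08*2082) = 21.2883
T_leave = 78.2 - 21.2883 = 56.91 F

56.91 F


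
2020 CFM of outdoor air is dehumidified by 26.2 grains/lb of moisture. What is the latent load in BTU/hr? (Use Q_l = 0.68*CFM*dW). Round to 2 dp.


Q = 0.68 * 2020 * 26.2 = 35988.32 BTU/hr

35988.32 BTU/hr


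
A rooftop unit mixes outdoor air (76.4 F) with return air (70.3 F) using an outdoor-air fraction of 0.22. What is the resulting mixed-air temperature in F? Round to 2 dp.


T_mix = 0.22*76.4 + 0.78*70.3 = 71.64 F

71.64 F


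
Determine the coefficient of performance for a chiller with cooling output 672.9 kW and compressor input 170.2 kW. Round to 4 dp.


COP = 672.9 / 170.2 = 3.9536

3.9536


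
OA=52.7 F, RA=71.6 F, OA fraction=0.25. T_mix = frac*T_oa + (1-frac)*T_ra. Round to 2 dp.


T_mix = 0.25*52.7 + 0.75*71.6 = 66.88 F

66.88 F


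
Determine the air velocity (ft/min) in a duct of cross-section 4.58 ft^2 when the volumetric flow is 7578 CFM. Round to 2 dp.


V = 7578 / 4.58 = 1654.59 ft/min

1654.59 ft/min


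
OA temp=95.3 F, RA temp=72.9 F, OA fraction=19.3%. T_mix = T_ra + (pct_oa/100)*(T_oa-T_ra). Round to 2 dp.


T_mix = 72.9 + (19.3/100)*(95.3-72.9) = 77.22 F

77.22 F


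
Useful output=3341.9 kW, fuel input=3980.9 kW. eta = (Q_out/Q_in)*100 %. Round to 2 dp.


eta = (3341.9/3980.9)*100 = 83.95 %

83.95 %


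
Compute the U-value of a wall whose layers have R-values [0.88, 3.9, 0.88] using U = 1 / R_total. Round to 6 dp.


R_total = 0.88 + 3.9 + 0.88 = 5.66
U = 1/5.66 = 0.176678

0.176678


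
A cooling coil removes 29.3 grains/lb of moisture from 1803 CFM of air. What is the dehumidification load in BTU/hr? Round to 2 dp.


Q = 0.68 * 1803 * 29.3 = 35922.97 BTU/hr

35922.97 BTU/hr


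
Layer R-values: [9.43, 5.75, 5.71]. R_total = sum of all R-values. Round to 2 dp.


R_total = 9.43 + 5.75 + 5.71 = 20.89

20.89


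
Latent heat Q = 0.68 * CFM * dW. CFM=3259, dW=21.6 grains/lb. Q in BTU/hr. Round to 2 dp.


Q = 0.68 * 3259 * 21.6 = 47868.19 BTU/hr

47868.19 BTU/hr


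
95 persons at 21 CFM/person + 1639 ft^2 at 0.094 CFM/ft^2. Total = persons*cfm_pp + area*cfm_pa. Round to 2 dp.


Total = 95*21 + 1639*0.094 = 2149.07 CFM

2149.07 CFM


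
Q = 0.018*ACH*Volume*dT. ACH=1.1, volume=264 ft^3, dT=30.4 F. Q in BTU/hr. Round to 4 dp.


Q = 0.018 * 1.1 * 264 * 30.4 = 158.9069 BTU/hr

158.9069 BTU/hr


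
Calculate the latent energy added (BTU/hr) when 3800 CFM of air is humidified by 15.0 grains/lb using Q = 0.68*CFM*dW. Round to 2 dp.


Q = 0.68 * 3800 * 15.0 = 38760.00 BTU/hr

38760.00 BTU/hr


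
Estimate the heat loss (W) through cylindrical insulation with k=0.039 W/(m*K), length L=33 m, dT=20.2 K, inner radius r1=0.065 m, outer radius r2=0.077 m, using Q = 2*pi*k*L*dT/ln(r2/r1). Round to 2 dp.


Q = 2*pi*0.039*33*20.2/ln(0.077/0.065) = 964.16 W

964.16 W


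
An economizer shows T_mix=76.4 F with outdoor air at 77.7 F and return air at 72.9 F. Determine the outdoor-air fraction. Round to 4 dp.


frac = (76.4 - 72.9) / (77.7 - 72.9) = 0.7292

0.7292


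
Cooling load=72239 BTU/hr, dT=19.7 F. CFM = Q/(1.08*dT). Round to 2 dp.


CFM = 72239 / (1.08 * 19.7) = 3395.33

3395.33 CFM


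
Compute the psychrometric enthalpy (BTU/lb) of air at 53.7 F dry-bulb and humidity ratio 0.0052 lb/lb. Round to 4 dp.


h = 0.24*53.7 + 0.0052*(1061+0.444*53.7) = 18.5292 BTU/lb

18.5292 BTU/lb


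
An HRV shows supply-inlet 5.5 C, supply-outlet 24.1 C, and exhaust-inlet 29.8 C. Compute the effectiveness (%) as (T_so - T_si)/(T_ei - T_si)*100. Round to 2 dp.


eff = (24.1-5.5)/(29.8-5.5)*100 = 76.54 %

76.54 %


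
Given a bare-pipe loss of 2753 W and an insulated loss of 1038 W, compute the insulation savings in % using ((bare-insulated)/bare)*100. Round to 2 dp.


Savings = ((2753-1038)/2753)*100 = 62.30 %

62.30 %


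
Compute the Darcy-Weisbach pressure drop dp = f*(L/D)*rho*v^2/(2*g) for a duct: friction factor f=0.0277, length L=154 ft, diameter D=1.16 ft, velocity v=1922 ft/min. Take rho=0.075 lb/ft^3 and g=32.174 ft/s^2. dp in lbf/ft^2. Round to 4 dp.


v_fps = 1922/60 = 32.0333 ft/s
dp = 0.0277*(154/1.16)*0.075*32.0333^2/(2*32.174) = 4.3982 lbf/ft^2

4.3982 lbf/ft^2


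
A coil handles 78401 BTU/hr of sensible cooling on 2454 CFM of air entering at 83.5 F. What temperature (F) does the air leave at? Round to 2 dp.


dT = 78401/(1.08*2454) = 29.5817
T_leave = 83.5 - 29.5817 = 53.92 F

53.92 F


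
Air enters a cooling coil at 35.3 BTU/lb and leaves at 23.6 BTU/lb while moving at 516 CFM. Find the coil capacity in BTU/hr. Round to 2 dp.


Q = 4.5 * 516 * (35.3 - 23.6) = 27167.40 BTU/hr

27167.40 BTU/hr


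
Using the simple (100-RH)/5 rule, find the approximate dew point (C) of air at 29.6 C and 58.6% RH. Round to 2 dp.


Td = 29.6 - (100-58.6)/5 = 21.32 C

21.32 C


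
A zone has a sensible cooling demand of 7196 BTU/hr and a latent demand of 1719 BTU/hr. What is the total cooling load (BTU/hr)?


Qt = 7196 + 1719 = 8915 BTU/hr

8915 BTU/hr


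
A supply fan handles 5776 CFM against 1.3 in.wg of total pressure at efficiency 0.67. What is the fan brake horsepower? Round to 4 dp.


BHP = 5776 * 1.3 / (6356 * 0.67) = 1.7632 hp

1.7632 hp


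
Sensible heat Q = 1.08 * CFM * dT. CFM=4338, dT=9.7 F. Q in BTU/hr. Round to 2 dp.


Q = 1.08 * 4338 * 9.7 = 45444.89 BTU/hr

45444.89 BTU/hr


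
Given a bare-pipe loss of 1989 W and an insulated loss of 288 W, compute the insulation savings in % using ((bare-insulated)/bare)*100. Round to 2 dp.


Savings = ((1989-288)/1989)*100 = 85.52 %

85.52 %


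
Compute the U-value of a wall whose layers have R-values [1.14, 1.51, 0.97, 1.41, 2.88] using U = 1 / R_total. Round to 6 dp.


R_total = 1.14 + 1.51 + 0.97 + 1.41 + 2.88 = 7.91
U = 1/7.91 = 0.126422

0.126422


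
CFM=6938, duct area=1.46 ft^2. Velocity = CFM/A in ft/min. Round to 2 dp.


V = 6938 / 1.46 = 4752.05 ft/min

4752.05 ft/min


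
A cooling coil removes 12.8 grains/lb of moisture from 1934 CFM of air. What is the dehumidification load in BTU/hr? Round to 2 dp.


Q = 0.68 * 1934 * 12.8 = 16833.54 BTU/hr

16833.54 BTU/hr


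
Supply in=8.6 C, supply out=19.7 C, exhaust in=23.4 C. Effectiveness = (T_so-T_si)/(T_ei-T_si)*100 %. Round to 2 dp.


eff = (19.7-8.6)/(23.4-8.6)*100 = 75.00 %

75.00 %


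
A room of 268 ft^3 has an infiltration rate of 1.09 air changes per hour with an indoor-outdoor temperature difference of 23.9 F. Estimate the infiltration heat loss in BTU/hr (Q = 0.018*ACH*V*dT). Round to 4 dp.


Q = 0.018 * 1.09 * 268 * 23.9 = 125.6700 BTU/hr

125.6700 BTU/hr


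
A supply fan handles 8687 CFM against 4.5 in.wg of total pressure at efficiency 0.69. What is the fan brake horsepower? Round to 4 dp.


BHP = 8687 * 4.5 / (6356 * 0.69) = 8.9135 hp

8.9135 hp


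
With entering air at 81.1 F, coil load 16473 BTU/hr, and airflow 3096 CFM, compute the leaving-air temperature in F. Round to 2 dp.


dT = 16473/(1.08*3096) = 4.9266
T_leave = 81.1 - 4.9266 = 76.17 F

76.17 F


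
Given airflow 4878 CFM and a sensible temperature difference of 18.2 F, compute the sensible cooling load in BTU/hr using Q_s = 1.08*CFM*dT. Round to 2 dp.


Q = 1.08 * 4878 * 18.2 = 95881.97 BTU/hr

95881.97 BTU/hr


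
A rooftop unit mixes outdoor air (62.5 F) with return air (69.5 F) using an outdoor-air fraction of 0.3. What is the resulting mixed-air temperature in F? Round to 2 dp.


T_mix = 0.3*62.5 + 0.7*69.5 = 67.40 F

67.40 F


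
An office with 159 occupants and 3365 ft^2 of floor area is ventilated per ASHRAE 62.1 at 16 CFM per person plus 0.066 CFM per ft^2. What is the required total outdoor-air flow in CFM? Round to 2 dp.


Total = 159*16 + 3365*0.066 = 2766.09 CFM

2766.09 CFM


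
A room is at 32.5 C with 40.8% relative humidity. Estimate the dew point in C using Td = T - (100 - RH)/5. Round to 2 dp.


Td = 32.5 - (100-40.8)/5 = 20.66 C

20.66 C


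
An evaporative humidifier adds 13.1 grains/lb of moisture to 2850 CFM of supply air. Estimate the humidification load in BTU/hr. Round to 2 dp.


Q = 0.68 * 2850 * 13.1 = 25387.80 BTU/hr

25387.80 BTU/hr


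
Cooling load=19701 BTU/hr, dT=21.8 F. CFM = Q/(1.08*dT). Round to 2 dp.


CFM = 19701 / (1.08 * 21.8) = 836.77

836.77 CFM


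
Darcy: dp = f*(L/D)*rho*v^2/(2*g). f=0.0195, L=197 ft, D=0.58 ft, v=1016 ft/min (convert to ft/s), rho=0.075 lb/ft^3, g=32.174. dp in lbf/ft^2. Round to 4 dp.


v_fps = 1016/60 = 16.9333 ft/s
dp = 0.0195*(197/0.58)*0.075*16.9333^2/(2*32.174) = 2.2135 lbf/ft^2

2.2135 lbf/ft^2


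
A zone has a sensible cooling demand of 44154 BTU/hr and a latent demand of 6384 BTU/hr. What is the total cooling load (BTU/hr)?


Qt = 44154 + 6384 = 50538 BTU/hr

50538 BTU/hr


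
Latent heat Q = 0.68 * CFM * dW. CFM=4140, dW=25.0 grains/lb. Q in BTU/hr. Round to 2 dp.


Q = 0.68 * 4140 * 25.0 = 70380.00 BTU/hr

70380.00 BTU/hr


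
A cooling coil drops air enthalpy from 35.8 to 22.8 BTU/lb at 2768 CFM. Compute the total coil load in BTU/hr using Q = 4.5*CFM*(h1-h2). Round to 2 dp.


Q = 4.5 * 2768 * (35.8 - 22.8) = 161928.00 BTU/hr

161928.00 BTU/hr


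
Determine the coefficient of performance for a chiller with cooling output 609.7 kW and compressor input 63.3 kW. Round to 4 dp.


COP = 609.7 / 63.3 = 9.6319

9.6319


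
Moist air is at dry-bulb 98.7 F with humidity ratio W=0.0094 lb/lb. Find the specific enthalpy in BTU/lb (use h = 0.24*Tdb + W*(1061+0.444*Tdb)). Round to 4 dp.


h = 0.24*98.7 + 0.0094*(1061+0.444*98.7) = 34.0733 BTU/lb

34.0733 BTU/lb
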